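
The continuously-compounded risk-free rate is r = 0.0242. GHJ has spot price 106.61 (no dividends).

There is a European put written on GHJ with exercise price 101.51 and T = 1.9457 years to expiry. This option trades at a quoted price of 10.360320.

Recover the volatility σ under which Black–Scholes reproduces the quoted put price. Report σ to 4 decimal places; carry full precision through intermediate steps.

At σ = 0.2619 the Black–Scholes value reproduces the quote:
σ√T = 0.2619·√1.9457 = 0.365320
d₁ = (ln(S/K) + (r+σ²/2)T) / (σ√T) = (ln(106.61/101.51) + (0.0242+0.2619²/2)·1.9457) / 0.365320 = (0.049020 + 0.113815) / 0.365320 = 0.445733
d₂ = d₁ − σ√T = 0.445733 − 0.365320 = 0.080413
e^{−rT} = 0.954005
N(−d₁) = 0.327895,  N(−d₂) = 0.467954
V = K·e^{−rT}·N(−d₂) − S·N(−d₁) = 45.317201 − 34.956881 = 10.360320 (the observed quote) — the price is monotone increasing in volatility, hence this σ is the only solution

sigma = 0.2619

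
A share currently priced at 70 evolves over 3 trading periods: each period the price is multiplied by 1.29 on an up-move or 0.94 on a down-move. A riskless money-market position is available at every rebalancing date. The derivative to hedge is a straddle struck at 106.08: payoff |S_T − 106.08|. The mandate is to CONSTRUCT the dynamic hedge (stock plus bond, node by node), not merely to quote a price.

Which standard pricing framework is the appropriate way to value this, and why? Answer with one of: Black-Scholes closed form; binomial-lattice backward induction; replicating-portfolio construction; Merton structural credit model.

framework: replicating-portfolio construction

Key observation: the deliverable is the dynamic trading strategy on the 3-step tree (spot 70, moves 1.29 and 0.94), so the valuation must go through the node-by-node replicating-portfolio solve.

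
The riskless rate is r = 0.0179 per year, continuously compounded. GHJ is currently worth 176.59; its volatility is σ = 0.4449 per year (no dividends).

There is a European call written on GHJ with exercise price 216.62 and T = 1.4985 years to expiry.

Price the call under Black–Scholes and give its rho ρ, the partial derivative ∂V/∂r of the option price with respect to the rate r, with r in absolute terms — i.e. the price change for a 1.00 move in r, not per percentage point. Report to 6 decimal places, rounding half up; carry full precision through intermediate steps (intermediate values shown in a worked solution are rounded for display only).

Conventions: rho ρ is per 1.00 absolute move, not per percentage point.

σ√T = 0.4449·√1.4985 = 0.544616
d₁ = (ln(S/K) + (r+σ²/2)T) / (σ√T) = (ln(176.59/216.62) + (0.0179+0.4449²/2)·1.4985) / 0.544616 = (-0.204314 + 0.175127) / 0.544616 = -0.053592
d₂ = d₁ − σ√T = -0.053592 − 0.544616 = -0.598209
e^{−rT} = 0.973533
N(d₁) = 0.478630,  N(d₂) = 0.274850
Call price V = S·N(d₁) − K·e^{−rT}·N(d₂) = 84.521265 − 57.962298 = 26.558966
ρ = K·T·e^{−rT}·N(d₂) = 86.856504

price = 26.558966
ρ = 86.856504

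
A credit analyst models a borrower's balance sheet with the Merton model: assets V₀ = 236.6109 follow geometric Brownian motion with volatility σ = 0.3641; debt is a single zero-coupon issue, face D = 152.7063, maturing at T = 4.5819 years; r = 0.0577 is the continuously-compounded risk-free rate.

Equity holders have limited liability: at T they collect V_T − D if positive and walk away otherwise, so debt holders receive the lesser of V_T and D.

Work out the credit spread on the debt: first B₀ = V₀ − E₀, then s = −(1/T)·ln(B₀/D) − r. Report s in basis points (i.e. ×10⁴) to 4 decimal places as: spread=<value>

Apply the equity-as-call identities (strike 152.7063, horizon 4.5819 years):
d₁ = [ln(V₀/D) + (r + σ²/2)T] / (σ√T)
   = [ln(236.6109/152.7063) + (0.0577 + 0.5·0.3641²)·4.5819] / (0.3641·√4.5819)
   = [0.437901 + 0.568084] / 0.779370 = 1.290767
d₂ = d₁ − σ√T = 1.290767 − 0.779370 = 0.511397
N(d₁) = 0.901608,  N(d₂) = 0.695464,  e^(−rT) = 0.767685
E₀ = V₀·N(d₁) − D·e^(−rT)·N(d₂)
   = 236.6109·0.901608 − 152.7063·0.767685·0.695464 = 131.800781
B₀ = V₀ − E₀ = 236.6109 − 131.800781 = 104.810119
spread = −(1/T)·ln(B₀/D) − r = −(1/4.5819)·ln(104.810119/152.7063) − 0.0577 = 0.02444194
in basis points: 0.02444194 × 10⁴ = 244.4194 bp

spread=244.4194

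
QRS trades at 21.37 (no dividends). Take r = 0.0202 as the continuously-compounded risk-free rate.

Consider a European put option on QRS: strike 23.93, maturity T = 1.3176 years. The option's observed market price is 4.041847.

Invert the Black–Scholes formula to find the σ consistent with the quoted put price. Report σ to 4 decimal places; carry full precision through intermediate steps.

At σ = 0.2926 the Black–Scholes value reproduces the quote:
σ√T = 0.2926·√1.3176 = 0.335866
d₁ = (ln(S/K) + (r+σ²/2)T) / (σ√T) = (ln(21.37/23.93) + (0.0202+0.2926²/2)·1.3176) / 0.335866 = (-0.113145 + 0.083019) / 0.335866 = -0.089697
d₂ = d₁ − σ√T = -0.089697 − 0.335866 = -0.425563
e^{−rT} = 0.973736
N(−d₁) = 0.535736,  N(−d₂) = 0.664787
V = K·e^{−rT}·N(−d₂) − S·N(−d₁) = 15.490529 − 11.448682 = 4.041847 (equal to the quote); since ∂V/∂σ > 0 for all σ, the implied volatility is unique

sigma = 0.2926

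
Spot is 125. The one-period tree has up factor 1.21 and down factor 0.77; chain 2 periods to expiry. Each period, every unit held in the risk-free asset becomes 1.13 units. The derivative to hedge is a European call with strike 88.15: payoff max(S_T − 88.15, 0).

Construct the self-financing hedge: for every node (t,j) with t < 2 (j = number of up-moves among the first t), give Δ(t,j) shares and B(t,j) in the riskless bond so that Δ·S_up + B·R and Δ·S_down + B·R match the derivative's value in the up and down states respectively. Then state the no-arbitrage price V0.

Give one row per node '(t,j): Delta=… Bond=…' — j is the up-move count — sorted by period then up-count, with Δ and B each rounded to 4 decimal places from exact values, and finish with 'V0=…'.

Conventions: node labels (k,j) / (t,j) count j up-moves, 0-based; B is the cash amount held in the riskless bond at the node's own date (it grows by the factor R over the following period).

(0,0): Delta=0.9589 Bond=-63.5377
(1,0): Delta=0.6685 Bond=-43.8468
(1,1): Delta=1.0000 Bond=-78.0088
V0=56.3290

No-arbitrage ⇒ martingale measure with p* = (R−d)/(u−d) = 0.8182.
At maturity the claim pays: V(2,0)=0.0000, V(2,1)=28.3125, V(2,2)=94.8625
(1,0): S=96.2500. Δ = (V_up−V_dn)/(S_up−S_dn) = (28.3125−0.0000)/(116.4625−74.1125) = 0.6685. V = [p*·28.3125 + (1−p*)·0.0000]/1.13 = 20.4998. B = V − Δ·S = -43.8468.
(1,1): S=151.2500. Δ = (V_up−V_dn)/(S_up−S_dn) = (94.8625−28.3125)/(183.0125−116.4625) = 1.0000. V = [p*·94.8625 + (1−p*)·28.3125]/1.13 = 73.2412. B = V − Δ·S = -78.0088.
(0,0): S=125.0000. Δ = (V_up−V_dn)/(S_up−S_dn) = (73.2412−20.4998)/(151.2500−96.2500) = 0.9589. V = [p*·73.2412 + (1−p*)·20.4998]/1.13 = 56.3290. B = V − Δ·S = -63.5377.
Verification: the root portfolio costs Δ(0,0)·S0 + B(0,0) = 56.3290, matching V0.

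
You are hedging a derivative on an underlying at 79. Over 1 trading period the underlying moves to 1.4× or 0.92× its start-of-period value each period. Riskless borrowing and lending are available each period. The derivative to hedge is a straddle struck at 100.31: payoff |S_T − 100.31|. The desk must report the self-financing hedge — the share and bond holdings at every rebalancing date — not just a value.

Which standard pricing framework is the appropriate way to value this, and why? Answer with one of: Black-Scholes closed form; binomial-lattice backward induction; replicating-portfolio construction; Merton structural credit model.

Key observation: the mandate to exhibit the hedge at every date and state singles out the replicating-portfolio construction on the 1-period tree with factors 1.4 and 0.92 from 79.

framework: replicating-portfolio construction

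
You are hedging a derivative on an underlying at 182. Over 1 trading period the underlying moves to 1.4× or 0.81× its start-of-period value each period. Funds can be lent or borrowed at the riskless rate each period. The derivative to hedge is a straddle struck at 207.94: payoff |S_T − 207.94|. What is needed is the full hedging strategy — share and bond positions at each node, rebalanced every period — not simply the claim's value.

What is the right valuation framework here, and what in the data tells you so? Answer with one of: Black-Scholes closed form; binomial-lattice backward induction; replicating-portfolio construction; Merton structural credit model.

Key observation: a price alone would not answer the question — the per-node share/bond construction on the spot-182, 1.4/0.81 tree is required, and only the replicating-portfolio method yields it.

framework: replicating-portfolio construction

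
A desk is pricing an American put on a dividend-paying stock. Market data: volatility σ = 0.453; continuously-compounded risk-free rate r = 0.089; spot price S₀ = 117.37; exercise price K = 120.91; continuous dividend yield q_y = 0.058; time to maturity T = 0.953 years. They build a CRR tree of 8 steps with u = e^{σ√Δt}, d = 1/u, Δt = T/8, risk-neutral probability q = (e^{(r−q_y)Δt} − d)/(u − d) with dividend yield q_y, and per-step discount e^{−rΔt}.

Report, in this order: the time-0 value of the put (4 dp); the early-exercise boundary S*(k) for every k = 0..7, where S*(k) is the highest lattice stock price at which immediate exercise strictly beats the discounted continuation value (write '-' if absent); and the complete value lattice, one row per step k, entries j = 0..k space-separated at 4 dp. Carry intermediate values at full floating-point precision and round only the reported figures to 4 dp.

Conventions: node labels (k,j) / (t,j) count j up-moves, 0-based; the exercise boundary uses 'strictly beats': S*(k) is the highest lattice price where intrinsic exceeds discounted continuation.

price = 20.1727
boundary = - - - 73.4261 62.7983 73.4261 85.8524 100.3818
tree:
20.1727
27.6958 12.2380
36.8909 18.0660 6.0146
47.4839 25.9096 9.7264 2.0108
58.1117 35.8582 15.3993 3.6195 0.2622
67.2011 47.4839 23.7019 6.4877 0.5025 0.0000
74.9750 58.1117 35.0576 11.5727 0.9634 0.0000 0.0000
81.6237 67.2011 47.4839 20.5282 1.8467 0.0000 0.0000 0.0000
87.3100 74.9750 58.1117 35.0576 3.5400 0.0000 0.0000 0.0000 0.0000

Δt=0.11912, u=1.16924, d=0.85526, q=0.47278, disc=e^(-rΔt)=0.98945
k=8 terminal: V=max(K-S,0) → 87.3100 74.9750 58.1117 35.0576 3.5400 0.0000 0.0000 0.0000 0.0000
k=7: j=0 S=39.2863 intr=81.6237 cont=80.6190 V=81.6237[EX]; j=1 S=53.7089 intr=67.2011 cont=66.2958 V=67.2011[EX]; j=2 S=73.4261 intr=47.4839 cont=46.7143 V=47.4839[EX]; j=3 S=100.3818 intr=20.5282 cont=19.9443 V=20.5282[EX]; j=4 S=137.2332 intr=0.0000 cont=1.8467 V=1.8467[hold]; j=5 S=187.6134 intr=0.0000 cont=0.0000 V=0.0000[hold]; j=6 S=256.4887 intr=0.0000 cont=0.0000 V=0.0000[hold]; j=7 S=350.6490 intr=0.0000 cont=0.0000 V=0.0000[hold]  S*(7)=100.3818
k=6: j=0 S=45.9350 intr=74.9750 cont=74.0161 V=74.9750[EX]; j=1 S=62.7983 intr=58.1117 cont=57.2689 V=58.1117[EX]; j=2 S=85.8524 intr=35.0576 cont=34.3736 V=35.0576[EX]; j=3 S=117.3700 intr=3.5400 cont=11.5727 V=11.5727[hold]; j=4 S=160.4581 intr=0.0000 cont=0.9634 V=0.9634[hold]; j=5 S=219.3643 intr=0.0000 cont=0.0000 V=0.0000[hold]; j=6 S=299.8958 intr=0.0000 cont=0.0000 V=0.0000[hold]  S*(6)=85.8524
k=5: j=0 S=53.7089 intr=67.2011 cont=66.2958 V=67.2011[EX]; j=1 S=73.4261 intr=47.4839 cont=46.7143 V=47.4839[EX]; j=2 S=100.3818 intr=20.5282 cont=23.7019 V=23.7019[hold]; j=3 S=137.2332 intr=0.0000 cont=6.4877 V=6.4877[hold]; j=4 S=187.6134 intr=0.0000 cont=0.5025 V=0.5025[hold]; j=5 S=256.4887 intr=0.0000 cont=0.0000 V=0.0000[hold]  S*(5)=73.4261
k=4: j=0 S=62.7983 intr=58.1117 cont=57.2689 V=58.1117[EX]; j=1 S=85.8524 intr=35.0576 cont=35.8582 V=35.8582[hold]; j=2 S=117.3700 intr=3.5400 cont=15.3993 V=15.3993[hold]; j=3 S=160.4581 intr=0.0000 cont=3.6195 V=3.6195[hold]; j=4 S=219.3643 intr=0.0000 cont=0.2622 V=0.2622[hold]  S*(4)=62.7983
k=3: j=0 S=73.4261 intr=47.4839 cont=47.0889 V=47.4839[EX]; j=1 S=100.3818 intr=20.5282 cont=25.9096 V=25.9096[hold]; j=2 S=137.2332 intr=0.0000 cont=9.7264 V=9.7264[hold]; j=3 S=187.6134 intr=0.0000 cont=2.0108 V=2.0108[hold]  S*(3)=73.4261
k=2: j=0 S=85.8524 intr=35.0576 cont=36.8909 V=36.8909[hold]; j=1 S=117.3700 intr=3.5400 cont=18.0660 V=18.0660[hold]; j=2 S=160.4581 intr=0.0000 cont=6.0146 V=6.0146[hold]  S*(2)=-
k=1: j=0 S=100.3818 intr=20.5282 cont=27.6958 V=27.6958[hold]; j=1 S=137.2332 intr=0.0000 cont=12.2380 V=12.2380[hold]  S*(1)=-
k=0: j=0 S=117.3700 intr=3.5400 cont=20.1727 V=20.1727[hold]  S*(0)=-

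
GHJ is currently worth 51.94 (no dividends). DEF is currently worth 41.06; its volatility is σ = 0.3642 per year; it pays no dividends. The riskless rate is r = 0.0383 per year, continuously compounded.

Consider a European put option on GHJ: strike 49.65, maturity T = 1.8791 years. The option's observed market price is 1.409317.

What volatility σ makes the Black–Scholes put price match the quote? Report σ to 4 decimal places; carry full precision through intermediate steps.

sigma = 0.1333

At σ = 0.1333 the Black–Scholes value reproduces the quote:
σ√T = 0.1333·√1.8791 = 0.182728
d₁ = (ln(S/K) + (r+σ²/2)T) / (σ√T) = (ln(51.94/49.65) + (0.0383+0.1333²/2)·1.8791) / 0.182728 = (0.045091 + 0.088664) / 0.182728 = 0.731990
d₂ = d₁ − σ√T = 0.731990 − 0.182728 = 0.549262
e^{−rT} = 0.930559
N(−d₁) = 0.232087,  N(−d₂) = 0.291413
V = K·e^{−rT}·N(−d₂) − S·N(−d₁) = 13.463930 − 12.054613 = 1.409317 (the quoted price), and the Black–Scholes price is strictly increasing in σ, so σ is unique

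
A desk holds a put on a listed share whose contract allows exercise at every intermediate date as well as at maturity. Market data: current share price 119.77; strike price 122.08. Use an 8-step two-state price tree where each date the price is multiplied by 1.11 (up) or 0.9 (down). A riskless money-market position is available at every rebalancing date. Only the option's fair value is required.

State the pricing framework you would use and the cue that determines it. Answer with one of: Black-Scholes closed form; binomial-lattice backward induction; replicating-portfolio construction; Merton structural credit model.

framework: binomial-lattice backward induction

Key observation: the put (strike 122.08 on spot 119.77) is American-style on a 8-step discrete price model, so the early-exercise decision at every node requires stepwise backward valuation — a closed form cannot price the exercise right.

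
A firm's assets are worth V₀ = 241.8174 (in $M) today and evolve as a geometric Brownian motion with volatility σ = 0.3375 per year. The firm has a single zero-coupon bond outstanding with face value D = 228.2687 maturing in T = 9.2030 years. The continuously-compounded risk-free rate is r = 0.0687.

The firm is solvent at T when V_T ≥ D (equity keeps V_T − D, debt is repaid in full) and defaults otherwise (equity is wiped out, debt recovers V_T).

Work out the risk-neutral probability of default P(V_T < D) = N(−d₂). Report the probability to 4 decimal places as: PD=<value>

PD=0.4357

Apply the equity-as-call identities (strike 228.2687, horizon 9.2030 years):
d₁ = [ln(V₀/D) + (r + σ²/2)T] / (σ√T)
   = [ln(241.8174/228.2687) + (0.0687 + 0.5·0.3375²)·9.2030] / (0.3375·√9.2030)
   = [0.057659 + 1.156386] / 1.023855 = 1.185759
d₂ = d₁ − σ√T = 1.185759 − 1.023855 = 0.161904
risk-neutral PD = N(−d₂) = N(-0.161904) = 0.435691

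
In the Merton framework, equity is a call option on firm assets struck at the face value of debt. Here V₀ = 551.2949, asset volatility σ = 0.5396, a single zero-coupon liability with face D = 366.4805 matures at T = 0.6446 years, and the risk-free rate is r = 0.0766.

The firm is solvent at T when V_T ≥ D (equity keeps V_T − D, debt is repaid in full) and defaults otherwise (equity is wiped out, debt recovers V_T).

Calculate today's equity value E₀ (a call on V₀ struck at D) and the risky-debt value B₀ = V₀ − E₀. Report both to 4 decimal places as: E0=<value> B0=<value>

With assets at 551.2949 and a single debt payment of 366.4805 at 0.6446 years:
d₁ = [ln(V₀/D) + (r + σ²/2)T] / (σ√T)
   = [ln(551.2949/366.4805) + (0.0766 + 0.5·0.5396²)·0.6446] / (0.5396·√0.6446)
   = [0.408325 + 0.143220] / 0.433229 = 1.273103
d₂ = d₁ − σ√T = 1.273103 − 0.433229 = 0.839874
N(d₁) = 0.898509,  N(d₂) = 0.799510,  e^(−rT) = 0.951823
E₀ = V₀·N(d₁) − D·e^(−rT)·N(d₂)
   = 551.2949·0.898509 − 366.4805·0.951823·0.799510 = 216.454676
B₀ = V₀ − E₀ = 551.2949 − 216.454676 = 334.840224

E0=216.4547 B0=334.8402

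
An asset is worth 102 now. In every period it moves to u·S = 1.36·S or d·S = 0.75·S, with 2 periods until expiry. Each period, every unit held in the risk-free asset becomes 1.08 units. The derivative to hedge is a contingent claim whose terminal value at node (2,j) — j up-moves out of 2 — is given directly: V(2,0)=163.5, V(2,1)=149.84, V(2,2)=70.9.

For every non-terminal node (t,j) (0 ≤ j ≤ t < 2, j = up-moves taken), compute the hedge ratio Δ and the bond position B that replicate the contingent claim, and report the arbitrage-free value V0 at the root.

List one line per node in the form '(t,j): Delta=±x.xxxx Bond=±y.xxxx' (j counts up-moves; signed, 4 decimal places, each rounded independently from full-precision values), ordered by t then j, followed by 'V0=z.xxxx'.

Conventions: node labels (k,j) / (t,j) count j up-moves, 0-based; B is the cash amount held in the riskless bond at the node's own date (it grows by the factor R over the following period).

(0,0): Delta=-0.7288 Bond=185.4645
(1,0): Delta=-0.2927 Bond=166.9399
(1,1): Delta=-0.9329 Bond=228.6087
V0=111.1242

Arbitrage-free pricing uses the up-move probability p* = (R−d)/(u−d) = 0.5410, discounting each step at R = 1.08.
Expiry values: V(2,0)=163.5000, V(2,1)=149.8400, V(2,2)=70.9000
  t=1,j=0: stock 76.5000 → up 104.0400 (V=149.8400), down 57.3750 (V=163.5000). Price 144.5464; hedge Δ=-0.2927, bond B=166.9399.
  t=1,j=1: stock 138.7200 → up 188.6592 (V=70.9000), down 104.0400 (V=149.8400). Price 99.1988; hedge Δ=-0.9329, bond B=228.6087.
  t=0,j=0: stock 102.0000 → up 138.7200 (V=99.1988), down 76.5000 (V=144.5464). Price 111.1242; hedge Δ=-0.7288, bond B=185.4645.
As a check, the time-0 holding Δ(0,0)·S0 + B(0,0) comes to 111.1242 — exactly V0.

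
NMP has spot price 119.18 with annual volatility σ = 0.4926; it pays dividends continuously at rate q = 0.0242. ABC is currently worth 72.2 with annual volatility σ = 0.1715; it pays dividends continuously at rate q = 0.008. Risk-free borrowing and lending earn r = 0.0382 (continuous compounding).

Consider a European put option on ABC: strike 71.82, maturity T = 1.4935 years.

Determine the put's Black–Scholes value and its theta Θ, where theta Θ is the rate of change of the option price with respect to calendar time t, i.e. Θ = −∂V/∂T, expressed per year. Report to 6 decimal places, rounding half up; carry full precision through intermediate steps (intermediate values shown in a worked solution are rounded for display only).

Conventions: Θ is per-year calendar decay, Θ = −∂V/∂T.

σ√T = 0.1715·√1.4935 = 0.209588
d₁ = (ln(S/K) + (r−q+σ²/2)T) / (σ√T) = (ln(72.2/71.82) + (0.0382−0.008+0.1715²/2)·1.4935) / 0.209588 = (0.005277 + 0.067067) / 0.209588 = 0.345174
d₂ = d₁ − σ√T = 0.345174 − 0.209588 = 0.135586
e^{−rT} = 0.944545
e^{−qT} = 0.988123
N(−d₁) = 0.364982,  N(−d₂) = 0.446074
Put price V = K·e^{−rT}·N(−d₂) − S·e^{−qT}·N(−d₁) = 30.260456 − 26.038712 = 4.221744
φ(d₁) = (1/√(2π))·e^{−d₁²/2} = 0.375870
Θ = −S·e^{−qT}·φ(d₁)·σ/(2√T) − q·S·e^{−qT}·N(−d₁) + r·K·e^{−rT}·N(−d₂) = −1.881559 − 0.208310 + 1.155949 = -0.933919

price = 4.221744
Θ = -0.933919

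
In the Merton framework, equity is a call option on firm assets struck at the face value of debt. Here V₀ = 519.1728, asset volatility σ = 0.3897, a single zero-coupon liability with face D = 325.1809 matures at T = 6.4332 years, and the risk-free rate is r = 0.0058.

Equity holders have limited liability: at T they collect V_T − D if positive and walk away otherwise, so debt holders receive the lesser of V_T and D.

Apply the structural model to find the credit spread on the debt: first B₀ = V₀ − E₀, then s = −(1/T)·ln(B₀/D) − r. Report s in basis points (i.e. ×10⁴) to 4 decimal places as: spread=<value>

With assets at 519.1728 and a single debt payment of 325.1809 at 6.4332 years:
d₁ = [ln(V₀/D) + (r + σ²/2)T] / (σ√T)
   = [ln(519.1728/325.1809) + (0.0058 + 0.5·0.3897²)·6.4332] / (0.3897·√6.4332)
   = [0.467855 + 0.525805] / 0.988425 = 1.005296
d₂ = d₁ − σ√T = 1.005296 − 0.988425 = 0.016870
N(d₁) = 0.842623,  N(d₂) = 0.506730,  e^(−rT) = 0.963375
E₀ = V₀·N(d₁) − D·e^(−rT)·N(d₂)
   = 519.1728·0.842623 − 325.1809·0.963375·0.506730 = 278.722954
B₀ = V₀ − E₀ = 519.1728 − 278.722954 = 240.449846
spread = −(1/T)·ln(B₀/D) − r = −(1/6.4332)·ln(240.449846/325.1809) − 0.0058 = 0.04112379
in basis points: 0.04112379 × 10⁴ = 411.2379 bp

spread=411.2379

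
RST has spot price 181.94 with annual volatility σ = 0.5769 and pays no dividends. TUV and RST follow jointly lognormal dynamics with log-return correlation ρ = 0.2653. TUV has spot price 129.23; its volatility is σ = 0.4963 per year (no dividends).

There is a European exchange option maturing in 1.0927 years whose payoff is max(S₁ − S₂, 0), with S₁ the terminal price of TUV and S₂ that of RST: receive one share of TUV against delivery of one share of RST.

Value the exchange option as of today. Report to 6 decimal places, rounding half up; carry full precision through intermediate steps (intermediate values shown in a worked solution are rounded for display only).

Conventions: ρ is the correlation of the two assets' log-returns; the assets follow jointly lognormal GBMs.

σ_eff = √(σ₁² + σ₂² − 2ρσ₁σ₂) = √(0.4963² + 0.5769² − 2·0.2653·0.4963·0.5769) = 0.653612
d₁ = (ln(S₁/S₂) + (q₂ − q₁ + σ_eff²/2)T) / (σ_eff√T) = (ln(129.23/181.94) + (0.0 − 0.0 + 0.213604)·1.0927) / 0.683235 = -0.159064
d₂ = d₁ − σ_eff√T = -0.159064 − 0.683235 = -0.842299
N(d₁) = 0.436809,  N(d₂) = 0.199810
V = S₁·e^{−q₁T}·N(d₁) − S₂·e^{−q₂T}·N(d₂) = 56.448872 − 36.353485 = 20.095386
Key observation: no risk-free rate is needed — with the second asset as numeraire the exchange option is a call on the ratio S₁/S₂, and r cancels out of the value.

exchange price = 20.095386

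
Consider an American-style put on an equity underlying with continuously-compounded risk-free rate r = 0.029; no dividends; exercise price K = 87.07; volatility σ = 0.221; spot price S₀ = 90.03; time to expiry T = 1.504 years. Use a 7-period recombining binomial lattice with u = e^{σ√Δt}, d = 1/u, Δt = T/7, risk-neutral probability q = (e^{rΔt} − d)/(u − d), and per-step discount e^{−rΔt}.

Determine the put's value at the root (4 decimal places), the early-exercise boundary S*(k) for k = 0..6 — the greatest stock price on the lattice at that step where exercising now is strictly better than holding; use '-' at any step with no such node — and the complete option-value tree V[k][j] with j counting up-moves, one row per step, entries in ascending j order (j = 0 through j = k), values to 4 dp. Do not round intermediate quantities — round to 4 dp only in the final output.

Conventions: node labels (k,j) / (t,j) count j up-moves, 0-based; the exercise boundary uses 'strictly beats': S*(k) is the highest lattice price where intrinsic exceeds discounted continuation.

params: Δt=0.21486 u=1.10787 d=0.90263 q=0.50487 e^(-rΔt)=0.99379
t_7 payoffs: 43.1194 33.1260 20.8605 5.8060 0.0000 0.0000 0.0000 0.0000
t_6: node(6,0) S=48.6916 payoff=38.3784 vs cont=37.8376 → 38.3784 [stop]  node(6,1) S=59.7629 payoff=27.3071 vs cont=26.7663 → 27.3071 [stop]  node(6,2) S=73.3516 payoff=13.7184 vs cont=13.1776 → 13.7184 [stop]  node(6,3) S=90.0300 payoff=0.0000 vs cont=2.8569 → 2.8569 [wait]  node(6,4) S=110.5007 payoff=0.0000 vs cont=0.0000 → 0.0000 [wait]  node(6,5) S=135.6259 payoff=0.0000 vs cont=0.0000 → 0.0000 [wait]  node(6,6) S=166.4641 payoff=0.0000 vs cont=0.0000 → 0.0000 [wait]  ⇒ S*(6)=73.3516
t_5: node(5,0) S=53.9440 payoff=33.1260 vs cont=32.5852 → 33.1260 [stop]  node(5,1) S=66.2095 payoff=20.8605 vs cont=20.3196 → 20.8605 [stop]  node(5,2) S=81.2640 payoff=5.8060 vs cont=8.1836 → 8.1836 [wait]  node(5,3) S=99.7416 payoff=0.0000 vs cont=1.4057 → 1.4057 [wait]  node(5,4) S=122.4204 payoff=0.0000 vs cont=0.0000 → 0.0000 [wait]  node(5,5) S=150.2559 payoff=0.0000 vs cont=0.0000 → 0.0000 [wait]  ⇒ S*(5)=66.2095
t_4: node(4,0) S=59.7629 payoff=27.3071 vs cont=26.7663 → 27.3071 [stop]  node(4,1) S=73.3516 payoff=13.7184 vs cont=14.3705 → 14.3705 [wait]  node(4,2) S=90.0300 payoff=0.0000 vs cont=4.7321 → 4.7321 [wait]  node(4,3) S=110.5007 payoff=0.0000 vs cont=0.6917 → 0.6917 [wait]  node(4,4) S=135.6259 payoff=0.0000 vs cont=0.0000 → 0.0000 [wait]  ⇒ S*(4)=59.7629
t_3: node(3,0) S=66.2095 payoff=20.8605 vs cont=20.6468 → 20.8605 [stop]  node(3,1) S=81.2640 payoff=5.8060 vs cont=9.4454 → 9.4454 [wait]  node(3,2) S=99.7416 payoff=0.0000 vs cont=2.6755 → 2.6755 [wait]  node(3,3) S=122.4204 payoff=0.0000 vs cont=0.3404 → 0.3404 [wait]  ⇒ S*(3)=66.2095
t_2: node(2,0) S=73.3516 payoff=13.7184 vs cont=15.0036 → 15.0036 [wait]  node(2,1) S=90.0300 payoff=0.0000 vs cont=5.9901 → 5.9901 [wait]  node(2,2) S=110.5007 payoff=0.0000 vs cont=1.4873 → 1.4873 [wait]  ⇒ S*(2)=-
t_1: node(1,0) S=81.2640 payoff=5.8060 vs cont=10.3880 → 10.3880 [wait]  node(1,1) S=99.7416 payoff=0.0000 vs cont=3.6937 → 3.6937 [wait]  ⇒ S*(1)=-
t_0: node(0,0) S=90.0300 payoff=0.0000 vs cont=6.9648 → 6.9648 [wait]  ⇒ S*(0)=-

price = 6.9648
boundary = - - - 66.2095 59.7629 66.2095 73.3516
tree:
6.9648
10.3880 3.6937
15.0036 5.9901 1.4873
20.8605 9.4454 2.6755 0.3404
27.3071 14.3705 4.7321 0.6917 0.0000
33.1260 20.8605 8.1836 1.4057 0.0000 0.0000
38.3784 27.3071 13.7184 2.8569 0.0000 0.0000 0.0000
43.1194 33.1260 20.8605 5.8060 0.0000 0.0000 0.0000 0.0000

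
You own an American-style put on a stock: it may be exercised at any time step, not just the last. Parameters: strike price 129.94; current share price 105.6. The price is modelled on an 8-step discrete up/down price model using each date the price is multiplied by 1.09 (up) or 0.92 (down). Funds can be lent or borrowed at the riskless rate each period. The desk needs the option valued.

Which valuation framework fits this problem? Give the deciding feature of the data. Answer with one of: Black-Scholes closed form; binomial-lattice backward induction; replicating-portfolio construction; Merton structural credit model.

framework: binomial-lattice backward induction

Key observation: early exercise of the strike-129.94 put must be checked at each of the 8 dates (spot 105.6), which forces a node-by-node comparison of intrinsic and continuation value backward from expiry.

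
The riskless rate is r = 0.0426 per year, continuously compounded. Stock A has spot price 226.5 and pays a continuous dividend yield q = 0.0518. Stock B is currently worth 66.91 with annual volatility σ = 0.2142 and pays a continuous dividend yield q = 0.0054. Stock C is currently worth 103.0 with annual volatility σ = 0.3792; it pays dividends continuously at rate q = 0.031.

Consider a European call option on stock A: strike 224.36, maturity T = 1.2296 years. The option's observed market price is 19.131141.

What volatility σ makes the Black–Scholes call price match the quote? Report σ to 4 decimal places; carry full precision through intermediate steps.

At σ = 0.2058 the Black–Scholes value reproduces the quote:
σ√T = 0.2058·√1.2296 = 0.228206
d₁ = (ln(S/K) + (r−q+σ²/2)T) / (σ√T) = (ln(226.5/224.36) + (0.0426−0.0518+0.2058²/2)·1.2296) / 0.228206 = (0.009493 + 0.014727) / 0.228206 = 0.106131
d₂ = d₁ − σ√T = 0.106131 − 0.228206 = -0.122075
e^{−rT} = 0.948967
e^{−qT} = 0.938293
N(d₁) = 0.542261,  N(d₂) = 0.451420
V = S·e^{−qT}·N(d₁) − K·e^{−rT}·N(d₂) = 115.243055 − 96.111914 = 19.131141 (the quoted price), and the Black–Scholes price is strictly increasing in σ, so σ is unique

sigma = 0.2058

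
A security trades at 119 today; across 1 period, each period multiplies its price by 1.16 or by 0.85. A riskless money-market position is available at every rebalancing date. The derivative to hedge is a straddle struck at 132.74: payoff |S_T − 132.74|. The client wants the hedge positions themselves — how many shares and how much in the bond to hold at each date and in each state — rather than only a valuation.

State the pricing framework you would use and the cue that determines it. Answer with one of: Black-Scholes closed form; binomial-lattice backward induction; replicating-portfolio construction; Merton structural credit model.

Key observation: a price alone would not answer the question — the per-node share/bond construction on the spot-119, 1.16/0.85 tree is required, and only the replicating-portfolio method yields it.

framework: replicating-portfolio construction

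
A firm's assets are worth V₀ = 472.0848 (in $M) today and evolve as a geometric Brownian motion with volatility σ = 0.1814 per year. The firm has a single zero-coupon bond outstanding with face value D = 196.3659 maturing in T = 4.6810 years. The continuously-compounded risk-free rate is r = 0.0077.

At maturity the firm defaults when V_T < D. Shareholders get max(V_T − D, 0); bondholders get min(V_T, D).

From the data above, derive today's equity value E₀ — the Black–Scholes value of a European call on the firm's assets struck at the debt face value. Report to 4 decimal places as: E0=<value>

Equity is a call on the firm's assets struck at D = 196.3659:
d₁ = [ln(V₀/D) + (r + σ²/2)T] / (σ√T)
   = [ln(472.0848/196.3659) + (0.0077 + 0.5·0.1814²)·4.6810] / (0.1814·√4.6810)
   = [0.877179 + 0.113060] / 0.392470 = 2.523094
d₂ = d₁ − σ√T = 2.523094 − 0.392470 = 2.130624
N(d₁) = 0.994184,  N(d₂) = 0.983440,  e^(−rT) = 0.964598
E₀ = V₀·N(d₁) − D·e^(−rT)·N(d₂)
   = 472.0848·0.994184 − 196.3659·0.964598·0.983440 = 283.061513

E0=283.0615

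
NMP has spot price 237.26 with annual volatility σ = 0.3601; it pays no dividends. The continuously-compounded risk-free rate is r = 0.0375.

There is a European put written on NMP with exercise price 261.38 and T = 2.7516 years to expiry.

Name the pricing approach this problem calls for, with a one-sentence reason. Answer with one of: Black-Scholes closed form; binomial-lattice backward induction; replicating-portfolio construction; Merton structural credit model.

framework: Black-Scholes closed form

Key observation: the instrument is a plain European put (strike 261.38) on a lognormal asset; the exact continuous-time formula applies directly.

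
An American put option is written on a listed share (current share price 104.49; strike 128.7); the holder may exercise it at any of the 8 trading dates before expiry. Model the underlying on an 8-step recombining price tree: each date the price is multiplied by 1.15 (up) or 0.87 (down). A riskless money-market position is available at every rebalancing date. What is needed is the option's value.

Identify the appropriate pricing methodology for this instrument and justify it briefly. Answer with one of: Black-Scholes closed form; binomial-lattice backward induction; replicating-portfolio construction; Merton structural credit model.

framework: binomial-lattice backward induction

Key observation: the exercise right at every one of the 8 steps is what matters: each node needs max(128.7 − S, continuation), which only the stepwise tree valuation starting from spot 104.49 delivers.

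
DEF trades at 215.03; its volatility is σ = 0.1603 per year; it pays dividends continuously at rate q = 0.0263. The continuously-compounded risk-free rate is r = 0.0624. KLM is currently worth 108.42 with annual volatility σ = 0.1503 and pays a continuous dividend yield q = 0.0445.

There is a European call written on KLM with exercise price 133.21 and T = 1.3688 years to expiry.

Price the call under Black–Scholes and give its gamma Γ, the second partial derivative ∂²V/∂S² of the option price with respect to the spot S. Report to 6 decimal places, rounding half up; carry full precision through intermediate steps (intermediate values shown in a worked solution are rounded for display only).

σ√T = 0.1503·√1.3688 = 0.175845
d₁ = (ln(S/K) + (r−q+σ²/2)T) / (σ√T) = (ln(108.42/133.21) + (0.0624−0.0445+0.1503²/2)·1.3688) / 0.175845 = (-0.205914 + 0.039962) / 0.175845 = -0.943743
d₂ = d₁ − σ√T = -0.943743 − 0.175845 = -1.119588
e^{−rT} = 0.918133
e^{−qT} = 0.940906
N(d₁) = 0.172651,  N(d₂) = 0.131445
Call price V = S·e^{−qT}·N(d₁) − K·e^{−rT}·N(d₂) = 17.612609 − 16.076287 = 1.536322
φ(d₁) = (1/√(2π))·e^{−d₁²/2} = 0.255569
Γ = e^{−qT}·φ(d₁) / (S·σ·√T) = 0.012613

price = 1.536322
Γ = 0.012613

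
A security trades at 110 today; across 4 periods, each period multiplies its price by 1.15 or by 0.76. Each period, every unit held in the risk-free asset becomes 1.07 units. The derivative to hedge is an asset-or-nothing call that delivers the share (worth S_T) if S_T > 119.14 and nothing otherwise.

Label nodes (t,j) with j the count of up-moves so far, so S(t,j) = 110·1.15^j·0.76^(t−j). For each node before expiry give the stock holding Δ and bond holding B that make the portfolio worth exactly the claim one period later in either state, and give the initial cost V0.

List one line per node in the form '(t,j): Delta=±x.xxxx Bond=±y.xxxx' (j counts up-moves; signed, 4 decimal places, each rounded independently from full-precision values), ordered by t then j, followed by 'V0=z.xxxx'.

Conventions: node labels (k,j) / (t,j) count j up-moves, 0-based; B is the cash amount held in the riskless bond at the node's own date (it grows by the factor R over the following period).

Risk-neutral probability p* = (R−d)/(u−d) = (1.07−0.76)/(1.15−0.76) = 0.7949.
Payoffs at expiry: V(4,0)=0.0000, V(4,1)=0.0000, V(4,2)=0.0000, V(4,3)=127.1451, V(4,4)=192.3907
Node (3,0) S=48.2874: V=(p*·0.0000+(1−p*)·0.0000)/1.07=0.0000; Δ=(0.0000−0.0000)/(55.5305−36.6984)=0.0000; B=V−Δ·S=0.0000
Node (3,1) S=73.0664: V=(p*·0.0000+(1−p*)·0.0000)/1.07=0.0000; Δ=(0.0000−0.0000)/(84.0264−55.5305)=0.0000; B=V−Δ·S=0.0000
Node (3,2) S=110.5610: V=(p*·127.1451+(1−p*)·0.0000)/1.07=94.4524; Δ=(127.1451−0.0000)/(127.1451−84.0264)=2.9487; B=V−Δ·S=-231.5608
Node (3,3) S=167.2962: V=(p*·192.3907+(1−p*)·127.1451)/1.07=167.2962; Δ=(192.3907−127.1451)/(192.3907−127.1451)=1.0000; B=V−Δ·S=0.0000
Node (2,0) S=63.5360: V=(p*·0.0000+(1−p*)·0.0000)/1.07=0.0000; Δ=(0.0000−0.0000)/(73.0664−48.2874)=0.0000; B=V−Δ·S=0.0000
Node (2,1) S=96.1400: V=(p*·94.4524+(1−p*)·0.0000)/1.07=70.1660; Δ=(94.4524−0.0000)/(110.5610−73.0664)=2.5191; B=V−Δ·S=-172.0198
Node (2,2) S=145.4750: V=(p*·167.2962+(1−p*)·94.4524)/1.07=142.3868; Δ=(167.2962−94.4524)/(167.2962−110.5610)=1.2839; B=V−Δ·S=-44.3922
Node (1,0) S=83.6000: V=(p*·70.1660+(1−p*)·0.0000)/1.07=52.1242; Δ=(70.1660−0.0000)/(96.1400−63.5360)=2.1521; B=V−Δ·S=-127.7885
Node (1,1) S=126.5000: V=(p*·142.3868+(1−p*)·70.1660)/1.07=119.2265; Δ=(142.3868−70.1660)/(145.4750−96.1400)=1.4639; B=V−Δ·S=-65.9553
Node (0,0) S=110.0000: V=(p*·119.2265+(1−p*)·52.1242)/1.07=98.5625; Δ=(119.2265−52.1242)/(126.5000−83.6000)=1.5642; B=V−Δ·S=-73.4944
Sanity check at the root: Δ(0,0)·S0 + B(0,0) reproduces V0 = 98.5625.

(0,0): Delta=1.5642 Bond=-73.4944
(1,0): Delta=2.1521 Bond=-127.7885
(1,1): Delta=1.4639 Bond=-65.9553
(2,0): Delta=0.0000 Bond=0.0000
(2,1): Delta=2.5191 Bond=-172.0198
(2,2): Delta=1.2839 Bond=-44.3922
(3,0): Delta=0.0000 Bond=0.0000
(3,1): Delta=0.0000 Bond=0.0000
(3,2): Delta=2.9487 Bond=-231.5608
(3,3): Delta=1.0000 Bond=0.0000
V0=98.5625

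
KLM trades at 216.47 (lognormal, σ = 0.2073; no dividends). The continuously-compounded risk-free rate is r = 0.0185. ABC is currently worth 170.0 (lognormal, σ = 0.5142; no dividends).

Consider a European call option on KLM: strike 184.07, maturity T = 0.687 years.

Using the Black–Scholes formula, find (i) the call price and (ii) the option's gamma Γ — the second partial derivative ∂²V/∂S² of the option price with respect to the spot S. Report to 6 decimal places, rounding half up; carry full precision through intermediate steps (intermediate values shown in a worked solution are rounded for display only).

price = 37.463735
Γ = 0.005835

σ√T = 0.2073·√0.687 = 0.171822
d₁ = (ln(S/K) + (r+σ²/2)T) / (σ√T) = (ln(216.47/184.07) + (0.0185+0.2073²/2)·0.687) / 0.171822 = (0.162136 + 0.027471) / 0.171822 = 1.103509
d₂ = d₁ − σ√T = 1.103509 − 0.171822 = 0.931688
e^{−rT} = 0.987371
N(d₁) = 0.865097,  N(d₂) = 0.824251
Call price V = S·N(d₁) − K·e^{−rT}·N(d₂) = 187.267536 − 149.803801 = 37.463735
φ(d₁) = (1/√(2π))·e^{−d₁²/2} = 0.217012
Γ = φ(d₁) / (S·σ·√T) = 0.005835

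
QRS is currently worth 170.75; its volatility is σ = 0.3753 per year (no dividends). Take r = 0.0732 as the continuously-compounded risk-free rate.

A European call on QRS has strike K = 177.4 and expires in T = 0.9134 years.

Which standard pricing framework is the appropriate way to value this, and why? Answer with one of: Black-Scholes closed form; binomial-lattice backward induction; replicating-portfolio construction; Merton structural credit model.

framework: Black-Scholes closed form

Key observation: the strike-177.4 call on QRS is European-exercise on a continuously-modelled lognormal underlying, so its value is a single closed-form evaluation.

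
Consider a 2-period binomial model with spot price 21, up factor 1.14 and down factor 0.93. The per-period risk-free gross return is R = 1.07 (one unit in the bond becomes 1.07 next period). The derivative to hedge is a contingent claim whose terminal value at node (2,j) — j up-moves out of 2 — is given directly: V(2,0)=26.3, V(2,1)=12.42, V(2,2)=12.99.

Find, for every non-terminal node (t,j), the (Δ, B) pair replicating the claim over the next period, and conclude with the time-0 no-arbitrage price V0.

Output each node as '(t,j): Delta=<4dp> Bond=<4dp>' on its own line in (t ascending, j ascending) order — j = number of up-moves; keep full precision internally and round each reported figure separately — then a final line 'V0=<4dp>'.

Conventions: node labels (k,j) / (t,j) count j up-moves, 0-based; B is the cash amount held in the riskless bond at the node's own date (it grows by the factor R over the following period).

(0,0): Delta=-0.9000 Bond=31.3157
(1,0): Delta=-3.3843 Bond=82.0267
(1,1): Delta=0.1134 Bond=9.2483
V0=12.4164

Under the risk-neutral measure, an up-move has probability p* = (R−d)/(u−d) = 0.6667 and values discount at R = 1.07.
Terminal payoffs: V(2,0)=26.3000, V(2,1)=12.4200, V(2,2)=12.9900
(1,0): S=19.5300. Δ = (V_up−V_dn)/(S_up−S_dn) = (12.4200−26.3000)/(22.2642−18.1629) = -3.3843. V = [p*·12.4200 + (1−p*)·26.3000]/1.07 = 15.9315. B = V − Δ·S = 82.0267.
(1,1): S=23.9400. Δ = (V_up−V_dn)/(S_up−S_dn) = (12.9900−12.4200)/(27.2916−22.2642) = 0.1134. V = [p*·12.9900 + (1−p*)·12.4200]/1.07 = 11.9626. B = V − Δ·S = 9.2483.
(0,0): S=21.0000. Δ = (V_up−V_dn)/(S_up−S_dn) = (11.9626−15.9315)/(23.9400−19.5300) = -0.9000. V = [p*·11.9626 + (1−p*)·15.9315]/1.07 = 12.4164. B = V − Δ·S = 31.3157.
Sanity check at the root: Δ(0,0)·S0 + B(0,0) reproduces V0 = 12.4164.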